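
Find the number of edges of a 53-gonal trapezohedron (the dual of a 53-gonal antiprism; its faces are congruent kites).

212

The n-trapezohedron (dual of the n-antiprism) has V = 2·53 + 2 = 108, E = 4·53 = 212, F = 2·53 = 106.
Check: V − E + F = 108 − 212 + 106 = 2.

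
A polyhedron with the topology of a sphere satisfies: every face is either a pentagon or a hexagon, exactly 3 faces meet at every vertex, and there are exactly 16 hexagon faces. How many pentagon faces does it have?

12

Let x be the number of pentagons; then F = 16 + x.
Edge–face incidences: 2E = 6·16 + 5·x = 96 + 5x.
Every vertex has degree 3, so 3V = 2E.
Euler: V − E + F = 2 ⇒ (2E)/3 − E + (16 + x) = 2.
Multiply by 6: 2·(2E) − 3·(2E) + 6·(16 + x) = 12, i.e. 96 + 6x − (96 + 5x) = 12.
Collecting terms: x = 12.
Then 2E = 96 + 5·12 = 156, so E = 78, V = 2E/3 = 52, F = 16 + 12 = 28.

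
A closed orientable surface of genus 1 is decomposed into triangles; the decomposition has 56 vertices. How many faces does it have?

112

χ = 2 − 2·1 = 0, and every face is a triangle so 3F = 2E.
V − E + F = 0 with E = 3F/2 gives 56 − (3/2 − 1)·F = 0, so F = 112 and E = 168.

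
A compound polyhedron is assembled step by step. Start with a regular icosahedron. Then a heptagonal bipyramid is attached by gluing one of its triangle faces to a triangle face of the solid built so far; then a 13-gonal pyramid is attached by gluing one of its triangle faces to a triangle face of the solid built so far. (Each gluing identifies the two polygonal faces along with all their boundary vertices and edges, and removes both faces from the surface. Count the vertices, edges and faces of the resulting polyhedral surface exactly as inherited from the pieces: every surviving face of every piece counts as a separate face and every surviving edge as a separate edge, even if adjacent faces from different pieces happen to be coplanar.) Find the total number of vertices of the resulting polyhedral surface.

29

A regular icosahedron: V=12, E=30, F=20.
Attach a heptagonal bipyramid (V=9, E=21, F=14) along a 3-gon: merge 3 vertices and 3 edges, delete both glued faces → V=18, E=48, F=32.
Attach a 13-gonal pyramid (V=14, E=26, F=14) along a 3-gon: merge 3 vertices and 3 edges, delete both glued faces → V=29, E=71, F=44.
Check: V − E + F = 29 − 71 + 44 = 2.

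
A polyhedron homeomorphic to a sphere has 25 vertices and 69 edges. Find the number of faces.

Here V − E + F = 2.
F = 2 − V + E = 2 − 25 + 69 = 46.

46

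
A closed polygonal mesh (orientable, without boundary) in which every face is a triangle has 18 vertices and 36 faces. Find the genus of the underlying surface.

1

Every face is a triangle, so 2E = 3·36 = 108, giving E = 54.
χ = V − E + F = 18 − 54 + 36 = 0.
For a closed orientable surface χ = 2 − 2g, so g = (2 − (0))/2 = 1.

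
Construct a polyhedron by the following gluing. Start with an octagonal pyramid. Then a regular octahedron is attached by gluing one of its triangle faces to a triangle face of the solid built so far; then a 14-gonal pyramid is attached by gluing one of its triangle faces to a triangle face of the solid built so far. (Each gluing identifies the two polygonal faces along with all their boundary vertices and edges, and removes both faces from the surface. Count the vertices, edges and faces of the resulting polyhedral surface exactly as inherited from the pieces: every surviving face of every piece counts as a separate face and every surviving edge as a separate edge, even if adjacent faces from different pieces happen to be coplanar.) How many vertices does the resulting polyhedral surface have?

An octagonal pyramid: V=9, E=16, F=9.
Attach a regular octahedron (V=6, E=12, F=8) along a 3-gon: merge 3 vertices and 3 edges, delete both glued faces → V=12, E=25, F=15.
Attach a 14-gonal pyramid (V=15, E=28, F=15) along a 3-gon: merge 3 vertices and 3 edges, delete both glued faces → V=24, E=50, F=28.
Check: V − E + F = 24 − 50 + 28 = 2.

24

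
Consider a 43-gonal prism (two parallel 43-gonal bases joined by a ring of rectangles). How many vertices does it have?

86

A prism on an n-gon has two n-gon bases and n rectangular sides: V = 2·43 = 86, E = 3·43 = 129, F = 43 + 2 = 45.
Check: V − E + F = 86 − 129 + 45 = 2.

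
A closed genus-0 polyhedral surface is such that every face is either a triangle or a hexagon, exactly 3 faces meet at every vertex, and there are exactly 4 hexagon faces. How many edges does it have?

18

Let x be the number of triangles; then F = 4 + x.
Edge–face incidences: 2E = 6·4 + 3·x = 24 + 3x.
Every vertex has degree 3, so 3V = 2E.
Euler: V − E + F = 2 ⇒ (2E)/3 − E + (4 + x) = 2.
Multiply by 6: 2·(2E) − 3·(2E) + 6·(4 + x) = 12, i.e. 24 + 6x − (24 + 3x) = 12.
Collecting terms: 3x = 12, so x = 4.
Then 2E = 24 + 3·4 = 36, so E = 18, V = 2E/3 = 12, F = 4 + 4 = 8.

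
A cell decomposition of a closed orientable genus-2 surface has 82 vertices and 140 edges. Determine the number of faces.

56

For a closed orientable surface of genus 2, χ = 2 − 2·2 = -2.
F = -2 − V + E = -2 − 82 + 140 = 56.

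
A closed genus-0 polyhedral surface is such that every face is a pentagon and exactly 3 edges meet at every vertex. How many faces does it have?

12

Each face has 5 edges and each edge borders two faces, so 2E = 5F.
Each vertex has degree 3, so 3V = 2E and hence V = 5F/3.
Euler: V − E + F = 2 ⇒ (5F/3) − (5F/2) + F = 2.
Multiply by 6: (10 − 15 + 6)F = 12, i.e. 1F = 12.
So F = 12, E = 5·12/2 = 30, V = 5·12/3 = 20.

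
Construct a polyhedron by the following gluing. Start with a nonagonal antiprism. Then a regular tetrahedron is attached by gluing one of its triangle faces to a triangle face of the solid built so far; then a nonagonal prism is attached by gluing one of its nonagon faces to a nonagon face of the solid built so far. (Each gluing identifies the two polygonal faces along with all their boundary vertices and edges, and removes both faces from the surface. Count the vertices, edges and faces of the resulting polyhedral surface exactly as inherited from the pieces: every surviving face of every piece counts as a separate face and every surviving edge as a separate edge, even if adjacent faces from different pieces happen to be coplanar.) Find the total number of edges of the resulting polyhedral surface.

57

A nonagonal antiprism: V=18, E=36, F=20.
Attach a regular tetrahedron (V=4, E=6, F=4) along a 3-gon: merge 3 vertices and 3 edges, delete both glued faces → V=19, E=39, F=22.
Attach a nonagonal prism (V=18, E=27, F=11) along a 9-gon: merge 9 vertices and 9 edges, delete both glued faces → V=28, E=57, F=31.
Check: V − E + F = 28 − 57 + 31 = 2.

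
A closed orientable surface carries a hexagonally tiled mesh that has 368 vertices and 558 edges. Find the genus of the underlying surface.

3

Every face is a hexagon and each edge borders two faces, so 6F = 2·558, giving F = 186.
χ = V − E + F = 368 − 558 + 186 = -4.
For a closed orientable surface χ = 2 − 2g, so g = (2 − (-4))/2 = 3.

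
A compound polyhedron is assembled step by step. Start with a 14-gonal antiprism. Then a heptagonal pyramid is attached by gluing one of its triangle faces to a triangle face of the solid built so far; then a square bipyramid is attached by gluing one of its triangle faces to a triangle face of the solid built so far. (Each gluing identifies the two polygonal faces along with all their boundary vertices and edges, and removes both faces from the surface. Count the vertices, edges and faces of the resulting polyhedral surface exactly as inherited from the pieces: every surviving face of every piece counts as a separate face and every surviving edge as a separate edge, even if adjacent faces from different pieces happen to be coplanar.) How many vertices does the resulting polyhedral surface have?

36

A 14-gonal antiprism: V=28, E=56, F=30.
Attach a heptagonal pyramid (V=8, E=14, F=8) along a 3-gon: merge 3 vertices and 3 edges, delete both glued faces → V=33, E=67, F=36.
Attach a square bipyramid (V=6, E=12, F=8) along a 3-gon: merge 3 vertices and 3 edges, delete both glued faces → V=36, E=76, F=42.
Check: V − E + F = 36 − 76 + 42 = 2.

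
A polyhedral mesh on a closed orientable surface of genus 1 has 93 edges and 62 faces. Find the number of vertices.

31

For a closed orientable surface of genus 1, χ = 2 − 2·1 = 0.
V = 0 + E − F = 0 + 93 − 62 = 31.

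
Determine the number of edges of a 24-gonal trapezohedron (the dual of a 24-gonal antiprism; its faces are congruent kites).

96

The n-trapezohedron (dual of the n-antiprism) has V = 2·24 + 2 = 50, E = 4·24 = 96, F = 2·24 = 48.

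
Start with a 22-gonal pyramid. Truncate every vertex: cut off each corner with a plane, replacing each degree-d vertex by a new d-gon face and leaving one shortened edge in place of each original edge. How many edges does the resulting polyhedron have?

The base solid has V = 23, E = 44, F = 23.
Truncation replaces each original edge-end by a new vertex, so V′ = 2E = 88.
Each original edge survives, and each old vertex of degree d contributes d new edges; summing degrees gives Σd = 2E, so E′ = E + 2E = 3E = 132.
Each original face survives and each original vertex becomes one new face: F′ = F + V = 46.

132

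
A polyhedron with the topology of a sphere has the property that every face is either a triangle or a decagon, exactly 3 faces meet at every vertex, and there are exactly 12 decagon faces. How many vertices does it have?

Let x be the number of triangles; then F = 12 + x.
Edge–face incidences: 2E = 10·12 + 3·x = 120 + 3x.
Every vertex has degree 3, so 3V = 2E.
Euler: V − E + F = 2 ⇒ (2E)/3 − E + (12 + x) = 2.
Multiply by 6: 2·(2E) − 3·(2E) + 6·(12 + x) = 12, i.e. 72 + 6x − (120 + 3x) = 12.
Collecting terms: 3x − 48 = 12, so 3x = 60, so x = 20.
Then 2E = 120 + 3·20 = 180, so E = 90, V = 2E/3 = 60, F = 12 + 20 = 32.

60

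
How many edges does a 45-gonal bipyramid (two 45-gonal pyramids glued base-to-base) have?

A bipyramid over an n-gon has 2n triangular faces and n + 2 vertices: V = 45 + 2 = 47, E = 3·45 = 135, F = 2·45 = 90.

135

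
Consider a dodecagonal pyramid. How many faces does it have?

A pyramid on an n-gon base has one n-gon and n triangles: V = 12 + 1 = 13, E = 2·12 = 24, F = 12 + 1 = 13.

13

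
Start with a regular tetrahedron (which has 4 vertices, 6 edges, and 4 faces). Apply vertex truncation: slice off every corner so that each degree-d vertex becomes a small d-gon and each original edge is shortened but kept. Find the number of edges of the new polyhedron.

Truncation replaces each original edge-end by a new vertex, so V′ = 2E = 12.
Each original edge survives, and each old vertex of degree d contributes d new edges; summing degrees gives Σd = 2E, so E′ = E + 2E = 3E = 18.
Each original face survives and each original vertex becomes one new face: F′ = F + V = 8.

18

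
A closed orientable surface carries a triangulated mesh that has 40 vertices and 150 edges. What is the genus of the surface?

6

Every face is a triangle and each edge borders two faces, so 3F = 2·150, giving F = 100.
χ = V − E + F = 40 − 150 + 100 = -10.
For a closed orientable surface χ = 2 − 2g, so g = (2 − (-10))/2 = 6.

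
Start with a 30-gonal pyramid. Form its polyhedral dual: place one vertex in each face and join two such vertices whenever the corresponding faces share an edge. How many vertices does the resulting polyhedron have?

31

The base solid has V = 31, E = 60, F = 31.
The dual swaps V and F and preserves E: V′ = F = 31, E′ = E = 60, F′ = V = 31.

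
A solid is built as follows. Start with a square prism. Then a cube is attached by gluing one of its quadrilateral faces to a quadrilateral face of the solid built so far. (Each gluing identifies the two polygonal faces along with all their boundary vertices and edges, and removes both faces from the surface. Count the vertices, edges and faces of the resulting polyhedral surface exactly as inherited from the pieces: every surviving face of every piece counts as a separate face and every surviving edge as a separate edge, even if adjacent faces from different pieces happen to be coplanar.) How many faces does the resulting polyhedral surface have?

10

A square prism: V=8, E=12, F=6.
Attach a cube (V=8, E=12, F=6) along a 4-gon: merge 4 vertices and 4 edges, delete both glued faces → V=12, E=20, F=10.
Check: V − E + F = 12 − 20 + 10 = 2.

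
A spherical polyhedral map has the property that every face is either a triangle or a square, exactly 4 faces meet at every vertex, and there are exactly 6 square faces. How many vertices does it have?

Let x be the number of triangles; then F = 6 + x.
Edge–face incidences: 2E = 4·6 + 3·x = 24 + 3x.
Every vertex has degree 4, so 4V = 2E.
Euler: V − E + F = 2 ⇒ (2E)/4 − E + (6 + x) = 2.
Multiply by 8: 2·(2E) − 4·(2E) + 8·(6 + x) = 16, i.e. 48 + 8x − 2·(24 + 3x) = 16.
Collecting terms: 2x = 16, so x = 8.
Then 2E = 24 + 3·8 = 48, so E = 24, V = 2E/4 = 12, F = 6 + 8 = 14.

12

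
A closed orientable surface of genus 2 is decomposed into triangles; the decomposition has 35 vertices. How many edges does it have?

χ = 2 − 2·2 = -2, and every face is a triangle so 3F = 2E.
V − E + F = -2 with E = 3F/2 gives 35 − (3/2 − 1)·F = -2, so F = 74 and E = 111.

111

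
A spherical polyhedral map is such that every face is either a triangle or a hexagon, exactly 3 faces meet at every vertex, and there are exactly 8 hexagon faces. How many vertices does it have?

Let x be the number of triangles; then F = 8 + x.
Edge–face incidences: 2E = 6·8 + 3·x = 48 + 3x.
Every vertex has degree 3, so 3V = 2E.
Euler: V − E + F = 2 ⇒ (2E)/3 − E + (8 + x) = 2.
Multiply by 6: 2·(2E) − 3·(2E) + 6·(8 + x) = 12, i.e. 48 + 6x − (48 + 3x) = 12.
Collecting terms: 3x = 12, so x = 4.
Then 2E = 48 + 3·4 = 60, so E = 30, V = 2E/3 = 20, F = 8 + 4 = 12.

20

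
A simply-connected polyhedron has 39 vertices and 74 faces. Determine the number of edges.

Here V − E + F = 2.
E = V + F − (2) = 39 + 74 − (2) = 111.

111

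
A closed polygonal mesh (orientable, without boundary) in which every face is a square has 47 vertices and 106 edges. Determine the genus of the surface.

Every face is a square and each edge borders two faces, so 4F = 2·106, giving F = 53.
χ = V − E + F = 47 − 106 + 53 = -6.
For a closed orientable surface χ = 2 − 2g, so g = (2 − (-6))/2 = 4.

4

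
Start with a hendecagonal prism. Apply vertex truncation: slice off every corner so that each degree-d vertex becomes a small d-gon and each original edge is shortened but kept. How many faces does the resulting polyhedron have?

35

The base solid has V = 22, E = 33, F = 13.
Truncation replaces each original edge-end by a new vertex, so V′ = 2E = 66.
Each original edge survives, and each old vertex of degree d contributes d new edges; summing degrees gives Σd = 2E, so E′ = E + 2E = 3E = 99.
Each original face survives and each original vertex becomes one new face: F′ = F + V = 35.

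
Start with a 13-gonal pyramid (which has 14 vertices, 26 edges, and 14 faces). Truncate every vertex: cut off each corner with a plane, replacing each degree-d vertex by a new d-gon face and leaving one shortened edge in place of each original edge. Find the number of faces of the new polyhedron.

Truncation replaces each original edge-end by a new vertex, so V′ = 2E = 52.
Each original edge survives, and each old vertex of degree d contributes d new edges; summing degrees gives Σd = 2E, so E′ = E + 2E = 3E = 78.
Each original face survives and each original vertex becomes one new face: F′ = F + V = 28.

28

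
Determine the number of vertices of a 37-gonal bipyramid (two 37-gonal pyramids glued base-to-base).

39

A bipyramid over an n-gon has 2n triangular faces and n + 2 vertices: V = 37 + 2 = 39, E = 3·37 = 111, F = 2·37 = 74.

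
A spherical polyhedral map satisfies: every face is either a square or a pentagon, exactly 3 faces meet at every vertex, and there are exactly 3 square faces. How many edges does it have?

Let x be the number of pentagons; then F = 3 + x.
Edge–face incidences: 2E = 4·3 + 5·x = 12 + 5x.
Every vertex has degree 3, so 3V = 2E.
Euler: V − E + F = 2 ⇒ (2E)/3 − E + (3 + x) = 2.
Multiply by 6: 2·(2E) − 3·(2E) + 6·(3 + x) = 12, i.e. 18 + 6x − (12 + 5x) = 12.
Collecting terms: x + 6 = 12, so x = 6.
Then 2E = 12 + 5·6 = 42, so E = 21, V = 2E/3 = 14, F = 3 + 6 = 9.

21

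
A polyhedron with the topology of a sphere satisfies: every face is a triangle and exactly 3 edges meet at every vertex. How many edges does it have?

6

Each face has 3 edges and each edge borders two faces, so 2E = 3F.
Each vertex has degree 3, so 3V = 2E and hence V = 3F/3.
Euler: V − E + F = 2 ⇒ (3F/3) − (3F/2) + F = 2.
Multiply by 6: (6 − 9 + 6)F = 12, i.e. 3F = 12.
So F = 4, E = 3·4/2 = 6, V = 3·4/3 = 4.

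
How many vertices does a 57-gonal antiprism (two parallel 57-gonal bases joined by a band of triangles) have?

An antiprism on an n-gon has two n-gon caps and 2n triangles: V = 2·57 = 114, E = 4·57 = 228, F = 2·57 + 2 = 116.
Check: V − E + F = 114 − 228 + 116 = 2.

114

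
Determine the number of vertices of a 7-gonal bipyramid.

9

A bipyramid over an n-gon has 2n triangular faces and n + 2 vertices: V = 7 + 2 = 9, E = 3·7 = 21, F = 2·7 = 14.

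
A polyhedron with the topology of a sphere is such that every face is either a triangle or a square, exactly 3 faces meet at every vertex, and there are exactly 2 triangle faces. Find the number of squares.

Let x be the number of squares; then F = 2 + x.
Edge–face incidences: 2E = 3·2 + 4·x = 6 + 4x.
Every vertex has degree 3, so 3V = 2E.
Euler: V − E + F = 2 ⇒ (2E)/3 − E + (2 + x) = 2.
Multiply by 6: 2·(2E) − 3·(2E) + 6·(2 + x) = 12, i.e. 12 + 6x − (6 + 4x) = 12.
Collecting terms: 2x + 6 = 12, so 2x = 6, so x = 3.
Then 2E = 6 + 4·3 = 18, so E = 9, V = 2E/3 = 6, F = 2 + 3 = 5.

3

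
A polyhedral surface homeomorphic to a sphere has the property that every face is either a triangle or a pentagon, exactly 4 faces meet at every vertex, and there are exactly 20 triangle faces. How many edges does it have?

60

Let x be the number of pentagons; then F = 20 + x.
Edge–face incidences: 2E = 3·20 + 5·x = 60 + 5x.
Every vertex has degree 4, so 4V = 2E.
Euler: V − E + F = 2 ⇒ (2E)/4 − E + (20 + x) = 2.
Multiply by 8: 2·(2E) − 4·(2E) + 8·(20 + x) = 16, i.e. 160 + 8x − 2·(60 + 5x) = 16.
Collecting terms: −2x + 40 = 16, so −2x = −24, so x = 12.
Then 2E = 60 + 5·12 = 120, so E = 60, V = 2E/4 = 30, F = 20 + 12 = 32.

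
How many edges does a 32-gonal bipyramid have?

A bipyramid over an n-gon has 2n triangular faces and n + 2 vertices: V = 32 + 2 = 34, E = 3·32 = 96, F = 2·32 = 64.

96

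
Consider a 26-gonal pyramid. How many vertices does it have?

A pyramid on an n-gon base has one n-gon and n triangles: V = 26 + 1 = 27, E = 2·26 = 52, F = 26 + 1 = 27.

27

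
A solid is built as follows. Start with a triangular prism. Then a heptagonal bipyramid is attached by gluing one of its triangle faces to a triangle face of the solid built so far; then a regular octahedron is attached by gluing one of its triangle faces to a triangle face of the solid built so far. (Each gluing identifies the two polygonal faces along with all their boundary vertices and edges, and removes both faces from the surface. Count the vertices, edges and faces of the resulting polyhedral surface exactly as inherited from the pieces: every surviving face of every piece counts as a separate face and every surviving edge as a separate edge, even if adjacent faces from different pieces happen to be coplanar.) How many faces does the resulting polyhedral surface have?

23

A triangular prism: V=6, E=9, F=5.
Attach a heptagonal bipyramid (V=9, E=21, F=14) along a 3-gon: merge 3 vertices and 3 edges, delete both glued faces → V=12, E=27, F=17.
Attach a regular octahedron (V=6, E=12, F=8) along a 3-gon: merge 3 vertices and 3 edges, delete both glued faces → V=15, E=36, F=23.
Check: V − E + F = 15 − 36 + 23 = 2.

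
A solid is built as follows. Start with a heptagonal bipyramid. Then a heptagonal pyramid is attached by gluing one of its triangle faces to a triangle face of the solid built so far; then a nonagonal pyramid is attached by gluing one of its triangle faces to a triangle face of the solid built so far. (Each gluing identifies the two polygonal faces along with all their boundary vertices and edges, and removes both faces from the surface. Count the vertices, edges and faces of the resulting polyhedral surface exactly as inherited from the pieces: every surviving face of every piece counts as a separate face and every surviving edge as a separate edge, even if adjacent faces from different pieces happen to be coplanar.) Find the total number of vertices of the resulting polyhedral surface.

A heptagonal bipyramid: V=9, E=21, F=14.
Attach a heptagonal pyramid (V=8, E=14, F=8) along a 3-gon: merge 3 vertices and 3 edges, delete both glued faces → V=14, E=32, F=20.
Attach a nonagonal pyramid (V=10, E=18, F=10) along a 3-gon: merge 3 vertices and 3 edges, delete both glued faces → V=21, E=47, F=28.
Check: V − E + F = 21 − 47 + 28 = 2.

21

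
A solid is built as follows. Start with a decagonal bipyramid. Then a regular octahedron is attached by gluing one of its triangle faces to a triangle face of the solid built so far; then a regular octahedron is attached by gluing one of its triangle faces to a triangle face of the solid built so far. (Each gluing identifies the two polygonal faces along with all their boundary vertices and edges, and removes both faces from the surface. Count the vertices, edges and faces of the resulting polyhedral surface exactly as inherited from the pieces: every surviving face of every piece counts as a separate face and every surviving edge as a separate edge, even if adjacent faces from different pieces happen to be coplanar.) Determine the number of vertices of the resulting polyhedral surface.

A decagonal bipyramid: V=12, E=30, F=20.
Attach a regular octahedron (V=6, E=12, F=8) along a 3-gon: merge 3 vertices and 3 edges, delete both glued faces → V=15, E=39, F=26.
Attach a regular octahedron (V=6, E=12, F=8) along a 3-gon: merge 3 vertices and 3 edges, delete both glued faces → V=18, E=48, F=32.
Check: V − E + F = 18 − 48 + 32 = 2.

18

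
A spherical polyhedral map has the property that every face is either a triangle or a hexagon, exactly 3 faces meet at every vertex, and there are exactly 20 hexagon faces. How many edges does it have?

66

Let x be the number of triangles; then F = 20 + x.
Edge–face incidences: 2E = 6·20 + 3·x = 120 + 3x.
Every vertex has degree 3, so 3V = 2E.
Euler: V − E + F = 2 ⇒ (2E)/3 − E + (20 + x) = 2.
Multiply by 6: 2·(2E) − 3·(2E) + 6·(20 + x) = 12, i.e. 120 + 6x − (120 + 3x) = 12.
Collecting terms: 3x = 12, so x = 4.
Then 2E = 120 + 3·4 = 132, so E = 66, V = 2E/3 = 44, F = 20 + 4 = 24.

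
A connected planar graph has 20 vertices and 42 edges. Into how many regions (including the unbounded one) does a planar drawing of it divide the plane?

Euler's formula for a connected plane graph: V − E + F = 2, so F = 2 − 20 + 42 = 24.

24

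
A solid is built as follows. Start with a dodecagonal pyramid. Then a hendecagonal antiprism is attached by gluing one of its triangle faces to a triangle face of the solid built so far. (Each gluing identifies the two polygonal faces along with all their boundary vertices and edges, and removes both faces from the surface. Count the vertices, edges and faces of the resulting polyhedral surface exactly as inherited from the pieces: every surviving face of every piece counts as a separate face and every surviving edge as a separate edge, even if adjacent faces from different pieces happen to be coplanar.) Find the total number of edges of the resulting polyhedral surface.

A dodecagonal pyramid: V=13, E=24, F=13.
Attach a hendecagonal antiprism (V=22, E=44, F=24) along a 3-gon: merge 3 vertices and 3 edges, delete both glued faces → V=32, E=65, F=35.
Check: V − E + F = 32 − 65 + 35 = 2.

65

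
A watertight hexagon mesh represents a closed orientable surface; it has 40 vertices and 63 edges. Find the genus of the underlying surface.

2

Every face is a hexagon and each edge borders two faces, so 6F = 2·63, giving F = 21.
χ = V − E + F = 40 − 63 + 21 = -2.
For a closed orientable surface χ = 2 − 2g, so g = (2 − (-2))/2 = 2.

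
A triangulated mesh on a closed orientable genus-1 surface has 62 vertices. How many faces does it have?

χ = 2 − 2·1 = 0, and every face is a triangle so 3F = 2E.
V − E + F = 0 with E = 3F/2 gives 62 − (3/2 − 1)·F = 0, so F = 124 and E = 186.

124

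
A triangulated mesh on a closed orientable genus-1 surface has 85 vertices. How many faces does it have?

χ = 2 − 2·1 = 0, and every face is a triangle so 3F = 2E.
V − E + F = 0 with E = 3F/2 gives 85 − (3/2 − 1)·F = 0, so F = 170 and E = 255.

170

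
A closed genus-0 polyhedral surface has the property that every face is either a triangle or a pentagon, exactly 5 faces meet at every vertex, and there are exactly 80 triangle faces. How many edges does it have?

Let x be the number of pentagons; then F = 80 + x.
Edge–face incidences: 2E = 3·80 + 5·x = 240 + 5x.
Every vertex has degree 5, so 5V = 2E.
Euler: V − E + F = 2 ⇒ (2E)/5 − E + (80 + x) = 2.
Multiply by 10: 2·(2E) − 5·(2E) + 10·(80 + x) = 20, i.e. 800 + 10x − 3·(240 + 5x) = 20.
Collecting terms: −5x + 80 = 20, so −5x = −60, so x = 12.
Then 2E = 240 + 5·12 = 300, so E = 150, V = 2E/5 = 60, F = 80 + 12 = 92.

150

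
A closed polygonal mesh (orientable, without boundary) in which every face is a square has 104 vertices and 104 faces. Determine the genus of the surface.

Every face is a square, so 2E = 4·104 = 416, giving E = 208.
χ = V − E + F = 104 − 208 + 104 = 0.
For a closed orientable surface χ = 2 − 2g, so g = (2 − (0))/2 = 1.

1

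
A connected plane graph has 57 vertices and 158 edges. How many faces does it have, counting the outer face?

103

Euler's formula for a connected plane graph: V − E + F = 2, so F = 2 − 57 + 158 = 103.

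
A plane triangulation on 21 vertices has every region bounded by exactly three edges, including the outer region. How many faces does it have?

In a plane triangulation 3F = 2E and V − E + F = 2, so F = 2V − 4 = 2·21 − 4 = 38.

38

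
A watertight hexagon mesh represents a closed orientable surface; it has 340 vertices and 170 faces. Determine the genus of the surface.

1

Every face is a hexagon, so 2E = 6·170 = 1020, giving E = 510.
χ = V − E + F = 340 − 510 + 170 = 0.
For a closed orientable surface χ = 2 − 2g, so g = (2 − (0))/2 = 1.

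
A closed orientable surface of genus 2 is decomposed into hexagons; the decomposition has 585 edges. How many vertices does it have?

388

χ = 2 − 2·2 = -2, and every face is a hexagon so 6F = 2E.
F = 2E/6 = 195. Then V = -2 + E − F = -2 + 585 − 195 = 388.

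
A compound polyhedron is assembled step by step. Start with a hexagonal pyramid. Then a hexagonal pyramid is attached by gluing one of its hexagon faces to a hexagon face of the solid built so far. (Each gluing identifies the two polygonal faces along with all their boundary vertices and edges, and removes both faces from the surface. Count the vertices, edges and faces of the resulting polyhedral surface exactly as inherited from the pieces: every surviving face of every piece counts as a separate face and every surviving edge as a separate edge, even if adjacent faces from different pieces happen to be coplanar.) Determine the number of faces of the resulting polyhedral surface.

12

A hexagonal pyramid: V=7, E=12, F=7.
Attach a hexagonal pyramid (V=7, E=12, F=7) along a 6-gon: merge 6 vertices and 6 edges, delete both glued faces → V=8, E=18, F=12.
Check: V − E + F = 8 − 18 + 12 = 2.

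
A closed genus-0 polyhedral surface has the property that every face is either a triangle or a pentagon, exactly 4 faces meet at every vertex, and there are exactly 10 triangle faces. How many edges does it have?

20

Let x be the number of pentagons; then F = 10 + x.
Edge–face incidences: 2E = 3·10 + 5·x = 30 + 5x.
Every vertex has degree 4, so 4V = 2E.
Euler: V − E + F = 2 ⇒ (2E)/4 − E + (10 + x) = 2.
Multiply by 8: 2·(2E) − 4·(2E) + 8·(10 + x) = 16, i.e. 80 + 8x − 2·(30 + 5x) = 16.
Collecting terms: −2x + 20 = 16, so −2x = −4, so x = 2.
Then 2E = 30 + 5·2 = 40, so E = 20, V = 2E/4 = 10, F = 10 + 2 = 12.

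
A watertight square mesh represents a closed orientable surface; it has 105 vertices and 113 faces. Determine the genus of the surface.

5

Every face is a square, so 2E = 4·113 = 452, giving E = 226.
χ = V − E + F = 105 − 226 + 113 = -8.
For a closed orientable surface χ = 2 − 2g, so g = (2 − (-8))/2 = 5.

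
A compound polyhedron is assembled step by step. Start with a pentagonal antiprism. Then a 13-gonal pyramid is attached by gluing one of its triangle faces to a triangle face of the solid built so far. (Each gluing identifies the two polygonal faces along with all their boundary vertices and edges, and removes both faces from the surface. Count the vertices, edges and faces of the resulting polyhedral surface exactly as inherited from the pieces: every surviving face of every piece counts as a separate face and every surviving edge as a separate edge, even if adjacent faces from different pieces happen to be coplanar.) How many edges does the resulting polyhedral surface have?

43

A pentagonal antiprism: V=10, E=20, F=12.
Attach a 13-gonal pyramid (V=14, E=26, F=14) along a 3-gon: merge 3 vertices and 3 edges, delete both glued faces → V=21, E=43, F=24.
Check: V − E + F = 21 − 43 + 24 = 2.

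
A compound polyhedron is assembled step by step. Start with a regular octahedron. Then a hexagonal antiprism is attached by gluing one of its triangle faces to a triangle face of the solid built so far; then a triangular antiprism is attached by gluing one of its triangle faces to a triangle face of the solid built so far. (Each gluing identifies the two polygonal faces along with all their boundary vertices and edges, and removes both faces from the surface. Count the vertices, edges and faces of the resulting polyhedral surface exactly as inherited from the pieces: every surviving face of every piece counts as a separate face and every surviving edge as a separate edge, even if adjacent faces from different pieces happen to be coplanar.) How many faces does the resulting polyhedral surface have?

26

A regular octahedron: V=6, E=12, F=8.
Attach a hexagonal antiprism (V=12, E=24, F=14) along a 3-gon: merge 3 vertices and 3 edges, delete both glued faces → V=15, E=33, F=20.
Attach a triangular antiprism (V=6, E=12, F=8) along a 3-gon: merge 3 vertices and 3 edges, delete both glued faces → V=18, E=42, F=26.
Check: V − E + F = 18 − 42 + 26 = 2.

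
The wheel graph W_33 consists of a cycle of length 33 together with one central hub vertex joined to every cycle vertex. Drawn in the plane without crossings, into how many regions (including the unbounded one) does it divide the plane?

34

W_33 has V = 33 + 1 = 34 vertices and E = 2·33 = 66 edges.
By Euler's formula F = 2 − V + E = 2 − 34 + 66 = 34.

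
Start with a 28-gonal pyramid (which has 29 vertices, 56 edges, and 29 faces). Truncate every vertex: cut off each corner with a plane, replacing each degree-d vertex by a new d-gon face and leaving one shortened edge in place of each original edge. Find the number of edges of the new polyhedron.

Truncation replaces each original edge-end by a new vertex, so V′ = 2E = 112.
Each original edge survives, and each old vertex of degree d contributes d new edges; summing degrees gives Σd = 2E, so E′ = E + 2E = 3E = 168.
Each original face survives and each original vertex becomes one new face: F′ = F + V = 58.

168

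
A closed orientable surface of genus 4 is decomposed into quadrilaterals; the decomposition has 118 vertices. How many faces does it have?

χ = 2 − 2·4 = -6, and every face is a square so 4F = 2E.
V − E + F = -6 with E = 4F/2 gives 118 − (4/2 − 1)·F = -6, so F = 124 and E = 248.

124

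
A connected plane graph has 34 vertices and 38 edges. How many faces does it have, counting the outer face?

6

Euler's formula for a connected plane graph: V − E + F = 2, so F = 2 − 34 + 38 = 6.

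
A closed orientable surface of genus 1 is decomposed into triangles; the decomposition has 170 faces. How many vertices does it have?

χ = 2 − 2·1 = 0, and every face is a triangle so 3F = 2E.
E = 3·170/2 = 255. Then V = 0 + E − F = 0 + 255 − 170 = 85.

85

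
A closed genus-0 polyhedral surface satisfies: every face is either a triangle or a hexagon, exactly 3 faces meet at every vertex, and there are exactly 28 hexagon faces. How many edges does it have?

Let x be the number of triangles; then F = 28 + x.
Edge–face incidences: 2E = 6·28 + 3·x = 168 + 3x.
Every vertex has degree 3, so 3V = 2E.
Euler: V − E + F = 2 ⇒ (2E)/3 − E + (28 + x) = 2.
Multiply by 6: 2·(2E) − 3·(2E) + 6·(28 + x) = 12, i.e. 168 + 6x − (168 + 3x) = 12.
Collecting terms: 3x = 12, so x = 4.
Then 2E = 168 + 3·4 = 180, so E = 90, V = 2E/3 = 60, F = 28 + 4 = 32.

90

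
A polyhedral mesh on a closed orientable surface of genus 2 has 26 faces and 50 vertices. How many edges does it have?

For a closed orientable surface of genus 2, χ = 2 − 2·2 = -2.
E = V + F − (-2) = 50 + 26 − (-2) = 78.

78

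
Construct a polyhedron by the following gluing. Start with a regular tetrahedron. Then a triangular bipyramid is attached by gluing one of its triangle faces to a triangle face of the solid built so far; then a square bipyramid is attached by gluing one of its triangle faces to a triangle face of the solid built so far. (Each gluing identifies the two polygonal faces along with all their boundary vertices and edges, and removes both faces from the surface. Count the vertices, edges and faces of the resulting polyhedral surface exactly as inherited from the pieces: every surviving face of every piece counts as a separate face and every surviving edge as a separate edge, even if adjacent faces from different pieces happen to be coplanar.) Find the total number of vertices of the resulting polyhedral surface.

A regular tetrahedron: V=4, E=6, F=4.
Attach a triangular bipyramid (V=5, E=9, F=6) along a 3-gon: merge 3 vertices and 3 edges, delete both glued faces → V=6, E=12, F=8.
Attach a square bipyramid (V=6, E=12, F=8) along a 3-gon: merge 3 vertices and 3 edges, delete both glued faces → V=9, E=21, F=14.
Check: V − E + F = 9 − 21 + 14 = 2.

9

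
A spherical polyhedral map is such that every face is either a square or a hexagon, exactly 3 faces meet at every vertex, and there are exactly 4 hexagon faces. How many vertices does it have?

Let x be the number of squares; then F = 4 + x.
Edge–face incidences: 2E = 6·4 + 4·x = 24 + 4x.
Every vertex has degree 3, so 3V = 2E.
Euler: V − E + F = 2 ⇒ (2E)/3 − E + (4 + x) = 2.
Multiply by 6: 2·(2E) − 3·(2E) + 6·(4 + x) = 12, i.e. 24 + 6x − (24 + 4x) = 12.
Collecting terms: 2x = 12, so x = 6.
Then 2E = 24 + 4·6 = 48, so E = 24, V = 2E/3 = 16, F = 4 + 6 = 10.

16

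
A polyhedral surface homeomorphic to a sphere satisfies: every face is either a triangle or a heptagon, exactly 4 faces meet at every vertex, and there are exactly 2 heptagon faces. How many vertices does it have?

Let x be the number of triangles; then F = 2 + x.
Edge–face incidences: 2E = 7·2 + 3·x = 14 + 3x.
Every vertex has degree 4, so 4V = 2E.
Euler: V − E + F = 2 ⇒ (2E)/4 − E + (2 + x) = 2.
Multiply by 8: 2·(2E) − 4·(2E) + 8·(2 + x) = 16, i.e. 16 + 8x − 2·(14 + 3x) = 16.
Collecting terms: 2x − 12 = 16, so 2x = 28, so x = 14.
Then 2E = 14 + 3·14 = 56, so E = 28, V = 2E/4 = 14, F = 2 + 14 = 16.

14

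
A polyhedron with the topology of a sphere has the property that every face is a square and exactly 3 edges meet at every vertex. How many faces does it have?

Each face has 4 edges and each edge borders two faces, so 2E = 4F.
Each vertex has degree 3, so 3V = 2E and hence V = 4F/3.
Euler: V − E + F = 2 ⇒ (4F/3) − (4F/2) + F = 2.
Multiply by 6: (8 − 12 + 6)F = 12, i.e. 2F = 12.
So F = 6, E = 4·6/2 = 12, V = 4·6/3 = 8.

6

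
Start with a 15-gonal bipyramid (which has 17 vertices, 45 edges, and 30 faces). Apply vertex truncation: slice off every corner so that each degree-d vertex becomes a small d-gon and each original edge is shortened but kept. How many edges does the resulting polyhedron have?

Truncation replaces each original edge-end by a new vertex, so V′ = 2E = 90.
Each original edge survives, and each old vertex of degree d contributes d new edges; summing degrees gives Σd = 2E, so E′ = E + 2E = 3E = 135.
Each original face survives and each original vertex becomes one new face: F′ = F + V = 47.

135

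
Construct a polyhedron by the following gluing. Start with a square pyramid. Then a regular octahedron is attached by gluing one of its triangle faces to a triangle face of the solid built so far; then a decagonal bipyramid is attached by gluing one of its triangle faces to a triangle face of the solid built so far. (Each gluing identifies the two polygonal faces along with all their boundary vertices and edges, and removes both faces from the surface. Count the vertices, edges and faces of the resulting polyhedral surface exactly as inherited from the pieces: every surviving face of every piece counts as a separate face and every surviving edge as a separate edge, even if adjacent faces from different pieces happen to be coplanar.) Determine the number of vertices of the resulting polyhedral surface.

17

A square pyramid: V=5, E=8, F=5.
Attach a regular octahedron (V=6, E=12, F=8) along a 3-gon: merge 3 vertices and 3 edges, delete both glued faces → V=8, E=17, F=11.
Attach a decagonal bipyramid (V=12, E=30, F=20) along a 3-gon: merge 3 vertices and 3 edges, delete both glued faces → V=17, E=44, F=29.
Check: V − E + F = 17 − 44 + 29 = 2.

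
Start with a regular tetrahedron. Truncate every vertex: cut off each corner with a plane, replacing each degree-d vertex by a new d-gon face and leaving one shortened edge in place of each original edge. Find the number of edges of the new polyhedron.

18

The base solid has V = 4, E = 6, F = 4.
Truncation replaces each original edge-end by a new vertex, so V′ = 2E = 12.
Each original edge survives, and each old vertex of degree d contributes d new edges; summing degrees gives Σd = 2E, so E′ = E + 2E = 3E = 18.
Each original face survives and each original vertex becomes one new face: F′ = F + V = 8.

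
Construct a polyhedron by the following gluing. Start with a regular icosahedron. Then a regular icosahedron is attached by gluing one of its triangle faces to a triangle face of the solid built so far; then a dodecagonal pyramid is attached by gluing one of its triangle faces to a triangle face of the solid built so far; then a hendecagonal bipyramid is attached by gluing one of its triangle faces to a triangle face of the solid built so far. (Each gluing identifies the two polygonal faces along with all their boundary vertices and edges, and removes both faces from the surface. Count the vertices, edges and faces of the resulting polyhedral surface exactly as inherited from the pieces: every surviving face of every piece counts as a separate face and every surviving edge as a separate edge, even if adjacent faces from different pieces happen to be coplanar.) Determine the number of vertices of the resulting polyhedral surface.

A regular icosahedron: V=12, E=30, F=20.
Attach a regular icosahedron (V=12, E=30, F=20) along a 3-gon: merge 3 vertices and 3 edges, delete both glued faces → V=21, E=57, F=38.
Attach a dodecagonal pyramid (V=13, E=24, F=13) along a 3-gon: merge 3 vertices and 3 edges, delete both glued faces → V=31, E=78, F=49.
Attach a hendecagonal bipyramid (V=13, E=33, F=22) along a 3-gon: merge 3 vertices and 3 edges, delete both glued faces → V=41, E=108, F=69.
Check: V − E + F = 41 − 108 + 69 = 2.

41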